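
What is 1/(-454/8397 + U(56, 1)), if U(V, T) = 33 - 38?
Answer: -8397/42439 ≈ -0.19786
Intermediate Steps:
U(V, T) = -5
1/(-454/8397 + U(56, 1)) = 1/(-454/8397 - 5) = 1/(-42439/8397) = -8397/42439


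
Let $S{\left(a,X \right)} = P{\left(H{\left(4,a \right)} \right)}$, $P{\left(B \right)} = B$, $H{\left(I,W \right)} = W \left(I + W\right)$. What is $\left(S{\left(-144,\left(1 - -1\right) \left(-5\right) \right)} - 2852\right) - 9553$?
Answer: $7755$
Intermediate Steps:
$S{\left(a,X \right)} = a \left(4 + a\right)$
$\left(S{\left(-144,\left(1 - -1\right) \left(-5\right) \right)} - 2852\right) - 9553 = \left(- 144 \left(4 - 144\right) - 2852\right) - 9553 = \left(\left(-144\right) \left(-140\right) - 2852\right) - 9553 = \left(20160 - 2852\right) - 9553 = 17308 - 9553 = 7755$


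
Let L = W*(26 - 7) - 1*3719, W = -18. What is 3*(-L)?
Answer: 12183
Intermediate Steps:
L = -4061 (L = -18*(26 - 7) - 1*3719 = -18*19 - 3719 = -342 - 3719 = -4061)
3*(-L) = 3*(-1*(-4061)) = 3*4061 = 12183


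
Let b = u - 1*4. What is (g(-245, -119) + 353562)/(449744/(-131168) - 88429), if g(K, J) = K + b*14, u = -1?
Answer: -2895918906/724969051 ≈ -3.9945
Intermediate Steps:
b = -5 (b = -1 - 1*4 = -1 - 4 = -5)
g(K, J) = -70 + K (g(K, J) = K - 5*14 = K - 70 = -70 + K)
(g(-245, -119) + 353562)/(449744/(-131168) - 88429) = ((-70 - 245) + 353562)/(449744/(-131168) - 88429) = (-315 + 353562)/(449744*(-1/131168) - 88429) = 353247/(-28109/8198 - 88429) = 353247/(-724969051/8198) = 353247*(-8198/724969051) = -2895918906/724969051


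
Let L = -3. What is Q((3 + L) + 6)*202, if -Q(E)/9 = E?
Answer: -10908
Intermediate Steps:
Q(E) = -9*E
Q((3 + L) + 6)*202 = -9*((3 - 3) + 6)*202 = -9*(0 + 6)*202 = -9*6*202 = -54*202 = -10908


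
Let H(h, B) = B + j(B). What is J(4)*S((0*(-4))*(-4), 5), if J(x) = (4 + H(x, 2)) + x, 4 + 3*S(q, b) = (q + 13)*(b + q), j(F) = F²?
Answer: 854/3 ≈ 284.67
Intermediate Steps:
S(q, b) = -4/3 + (13 + q)*(b + q)/3 (S(q, b) = -4/3 + ((q + 13)*(b + q))/3 = -4/3 + ((13 + q)*(b + q))/3 = -4/3 + (13 + q)*(b + q)/3)
H(h, B) = B + B²
J(x) = 10 + x (J(x) = (4 + 2*(1 + 2)) + x = (4 + 2*3) + x = (4 + 6) + x = 10 + x)
J(4)*S((0*(-4))*(-4), 5) = (10 + 4)*(-4/3 + ((0*(-4))*(-4))²/3 + (13/3)*5 + 13*((0*(-4))*(-4))/3 + (⅓)*5*((0*(-4))*(-4))) = 14*(-4/3 + (0*(-4))²/3 + 65/3 + 13*(0*(-4))/3 + (⅓)*5*(0*(-4))) = 14*(-4/3 + (⅓)*0² + 65/3 + (13/3)*0 + (⅓)*5*0) = 14*(-4/3 + (⅓)*0 + 65/3 + 0 + 0) = 14*(-4/3 + 0 + 65/3 + 0 + 0) = 14*(61/3) = 854/3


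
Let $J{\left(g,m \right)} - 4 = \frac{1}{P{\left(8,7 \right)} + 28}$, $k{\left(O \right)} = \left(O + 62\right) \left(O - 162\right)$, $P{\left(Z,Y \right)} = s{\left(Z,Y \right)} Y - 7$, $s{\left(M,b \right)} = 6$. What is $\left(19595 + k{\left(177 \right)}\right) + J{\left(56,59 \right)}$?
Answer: $\frac{1460593}{63} \approx 23184.0$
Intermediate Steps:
$P{\left(Z,Y \right)} = -7 + 6 Y$ ($P{\left(Z,Y \right)} = 6 Y - 7 = -7 + 6 Y$)
$k{\left(O \right)} = \left(-162 + O\right) \left(62 + O\right)$ ($k{\left(O \right)} = \left(62 + O\right) \left(-162 + O\right) = \left(-162 + O\right) \left(62 + O\right)$)
$J{\left(g,m \right)} = \frac{253}{63}$ ($J{\left(g,m \right)} = 4 + \frac{1}{\left(-7 + 6 \cdot 7\right) + 28} = 4 + \frac{1}{\left(-7 + 42\right) + 28} = 4 + \frac{1}{35 + 28} = 4 + \frac{1}{63} = \frac{253}{63}$)
$\left(19595 + k{\left(177 \right)}\right) + J{\left(56,59 \right)} = \left(19595 - \left(27744 - 31329\right)\right) + \frac{253}{63} = \left(19595 - -3585\right) + \frac{253}{63} = \left(19595 + 3585\right) + \frac{253}{63} = 23180 + \frac{253}{63} = \frac{1460593}{63}$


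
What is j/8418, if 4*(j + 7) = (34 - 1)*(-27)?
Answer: -919/33672 ≈ -0.027293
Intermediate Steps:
j = -919/4 (j = -7 + ((34 - 1)*(-27))/4 = -7 + (33*(-27))/4 = -7 + (1/4)*(-891) = -7 - 891/4 = -919/4 ≈ -229.75)
j/8418 = -919/4/8418 = -919/4*1/8418 = -919/33672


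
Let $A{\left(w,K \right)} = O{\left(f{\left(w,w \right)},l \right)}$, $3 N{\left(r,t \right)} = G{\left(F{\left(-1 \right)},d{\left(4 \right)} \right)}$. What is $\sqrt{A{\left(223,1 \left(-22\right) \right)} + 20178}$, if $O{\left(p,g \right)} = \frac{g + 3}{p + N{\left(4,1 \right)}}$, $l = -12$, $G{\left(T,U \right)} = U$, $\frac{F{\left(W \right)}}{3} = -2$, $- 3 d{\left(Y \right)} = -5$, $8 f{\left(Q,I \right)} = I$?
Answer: $\frac{3 \sqrt{9394301194}}{2047} \approx 142.05$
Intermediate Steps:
$f{\left(Q,I \right)} = \frac{I}{8}$
$d{\left(Y \right)} = \frac{5}{3}$ ($d{\left(Y \right)} = \left(- \frac{1}{3}\right) \left(-5\right) = \frac{5}{3}$)
$F{\left(W \right)} = -6$ ($F{\left(W \right)} = 3 \left(-2\right) = -6$)
$N{\left(r,t \right)} = \frac{5}{9}$ ($N{\left(r,t \right)} = \frac{1}{3} \cdot \frac{5}{3} = \frac{5}{9}$)
$O{\left(p,g \right)} = \frac{3 + g}{\frac{5}{9} + p}$ ($O{\left(p,g \right)} = \frac{g + 3}{p + \frac{5}{9}} = \frac{3 + g}{\frac{5}{9} + p}$)
$A{\left(w,K \right)} = - \frac{81}{5 + \frac{9 w}{8}}$ ($A{\left(w,K \right)} = \frac{9 \left(3 - 12\right)}{5 + 9 \frac{w}{8}} = 9 \frac{1}{5 + \frac{9 w}{8}} \left(-9\right) = - \frac{81}{5 + \frac{9 w}{8}}$)
$\sqrt{A{\left(223,1 \left(-22\right) \right)} + 20178} = \sqrt{- \frac{648}{40 + 9 \cdot 223} + 20178} = \sqrt{- \frac{648}{40 + 2007} + 20178} = \sqrt{- \frac{648}{2047} + 20178} = \sqrt{\frac{41303718}{2047}} = \frac{3 \sqrt{9394301194}}{2047}$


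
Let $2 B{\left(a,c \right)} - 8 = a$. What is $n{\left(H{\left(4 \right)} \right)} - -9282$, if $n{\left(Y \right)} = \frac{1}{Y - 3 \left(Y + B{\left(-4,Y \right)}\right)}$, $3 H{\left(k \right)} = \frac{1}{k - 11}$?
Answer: $\frac{1150947}{124} \approx 9281.8$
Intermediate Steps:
$B{\left(a,c \right)} = 4 + \frac{a}{2}$
$H{\left(k \right)} = \frac{1}{3 \left(-11 + k\right)}$ ($H{\left(k \right)} = \frac{1}{3 \left(k - 11\right)} = \frac{1}{3 \left(-11 + k\right)}$)
$n{\left(Y \right)} = \frac{1}{-6 - 2 Y}$ ($n{\left(Y \right)} = \frac{1}{Y - 3 \left(Y + \left(4 + \frac{1}{2} \left(-4\right)\right)\right)} = \frac{1}{Y - 3 \left(Y + \left(4 - 2\right)\right)} = \frac{1}{Y - 3 \left(Y + 2\right)} = \frac{1}{Y - 3 \left(2 + Y\right)} = \frac{1}{Y - \left(6 + 3 Y\right)} = \frac{1}{-6 - 2 Y}$)
$n{\left(H{\left(4 \right)} \right)} - -9282 = - \frac{1}{6 + 2 \frac{1}{3 \left(-11 + 4\right)}} - -9282 = - \frac{1}{6 + 2 \frac{1}{3 \left(-7\right)}} + 9282 = - \frac{1}{6 + 2 \cdot \frac{1}{3} \left(- \frac{1}{7}\right)} + 9282 = - \frac{1}{6 + 2 \left(- \frac{1}{21}\right)} + 9282 = - \frac{1}{6 - \frac{2}{21}} + 9282 = - \frac{1}{\frac{124}{21}} + 9282 = \left(-1\right) \frac{21}{124} + 9282 = - \frac{21}{124} + 9282 = \frac{1150947}{124}$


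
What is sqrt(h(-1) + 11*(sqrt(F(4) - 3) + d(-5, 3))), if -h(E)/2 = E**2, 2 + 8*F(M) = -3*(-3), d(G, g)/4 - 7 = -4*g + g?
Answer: sqrt(-360 + 11*I*sqrt(34))/2 ≈ 0.84182 + 9.5241*I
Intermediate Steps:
d(G, g) = 28 - 12*g (d(G, g) = 28 + 4*(-4*g + g) = 28 + 4*(-3*g) = 28 - 12*g)
F(M) = 7/8 (F(M) = -1/4 + (-3*(-3))/8 = -1/4 + (1/8)*9 = -1/4 + 9/8 = 7/8)
h(E) = -2*E**2
sqrt(h(-1) + 11*(sqrt(F(4) - 3) + d(-5, 3))) = sqrt(-2*(-1)**2 + 11*(sqrt(7/8 - 3) + (28 - 12*3))) = sqrt(-2*1 + 11*(sqrt(-17/8) + (28 - 36))) = sqrt(-2 + 11*(I*sqrt(34)/4 - 8)) = sqrt(-2 + 11*(-8 + I*sqrt(34)/4)) = sqrt(-2 + (-88 + 11*I*sqrt(34)/4)) = sqrt(-90 + 11*I*sqrt(34)/4)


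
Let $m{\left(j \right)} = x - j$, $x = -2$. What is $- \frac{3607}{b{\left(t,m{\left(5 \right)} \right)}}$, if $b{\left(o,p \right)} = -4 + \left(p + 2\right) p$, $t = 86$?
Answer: $- \frac{3607}{31} \approx -116.35$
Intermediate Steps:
$m{\left(j \right)} = -2 - j$
$b{\left(o,p \right)} = -4 + p \left(2 + p\right)$ ($b{\left(o,p \right)} = -4 + \left(2 + p\right) p = -4 + p \left(2 + p\right)$)
$- \frac{3607}{b{\left(t,m{\left(5 \right)} \right)}} = - \frac{3607}{-4 + \left(-2 - 5\right)^{2} + 2 \left(-2 - 5\right)} = - \frac{3607}{-4 + \left(-7\right)^{2} + 2 \left(-7\right)} = - \frac{3607}{-4 + 49 - 14} = - \frac{3607}{31}$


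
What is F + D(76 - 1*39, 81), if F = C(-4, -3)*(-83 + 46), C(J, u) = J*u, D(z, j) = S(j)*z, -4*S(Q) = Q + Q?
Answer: -3885/2 ≈ -1942.5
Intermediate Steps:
S(Q) = -Q/2 (S(Q) = -(Q + Q)/4 = -Q/2)
D(z, j) = -j*z/2 (D(z, j) = (-j/2)*z = -j*z/2)
F = -444 (F = (-4*(-3))*(-83 + 46) = 12*(-37) = -444)
F + D(76 - 1*39, 81) = -444 - 1/2*81*(76 - 1*39) = -444 - 1/2*81*(76 - 39) = -444 - 1/2*81*37 = -444 - 2997/2 = -3885/2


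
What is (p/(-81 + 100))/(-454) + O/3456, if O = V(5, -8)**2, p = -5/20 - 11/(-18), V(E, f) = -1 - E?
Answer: 12887/1242144 ≈ 0.010375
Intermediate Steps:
p = 13/36 (p = -5*1/20 - 11*(-1/18) = -1/4 + 11/18 = 13/36 ≈ 0.36111)
O = 36 (O = (-1 - 1*5)**2 = (-1 - 5)**2 = (-6)**2 = 36)
(p/(-81 + 100))/(-454) + O/3456 = ((13/36)/(-81 + 100))/(-454) + 36/3456 = ((13/36)/19)*(-1/454) + 36*(1/3456) = ((1/19)*(13/36))*(-1/454) + 1/96 = (13/684)*(-1/454) + 1/96 = -13/310536 + 1/96 = 12887/1242144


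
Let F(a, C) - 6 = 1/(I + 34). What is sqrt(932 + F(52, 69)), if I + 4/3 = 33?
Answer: sqrt(36403433)/197 ≈ 30.627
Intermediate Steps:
I = 95/3 (I = -4/3 + 33 = 95/3 ≈ 31.667)
F(a, C) = 1185/197 (F(a, C) = 6 + 1/(95/3 + 34) = 6 + 1/(197/3) = 6 + 3/197 = 1185/197)
sqrt(932 + F(52, 69)) = sqrt(932 + 1185/197) = sqrt(184789/197) = sqrt(36403433)/197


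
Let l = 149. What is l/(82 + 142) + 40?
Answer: 9109/224 ≈ 40.665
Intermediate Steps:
l/(82 + 142) + 40 = 149/(82 + 142) + 40 = 149/224 + 40 = 9109/224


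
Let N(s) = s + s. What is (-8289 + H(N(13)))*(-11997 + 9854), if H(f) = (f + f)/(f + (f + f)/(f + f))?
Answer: 479498393/27 ≈ 1.7759e+7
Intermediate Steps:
N(s) = 2*s
H(f) = 2*f/(1 + f) (H(f) = (2*f)/(f + (2*f)/((2*f))) = (2*f)/(f + (2*f)*(1/(2*f))) = (2*f)/(f + 1) = (2*f)/(1 + f) = 2*f/(1 + f))
(-8289 + H(N(13)))*(-11997 + 9854) = (-8289 + 2*(2*13)/(1 + 2*13))*(-11997 + 9854) = (-8289 + 2*26/(1 + 26))*(-2143) = (-8289 + 2*26/27)*(-2143) = (-8289 + 2*26*(1/27))*(-2143) = (-8289 + 52/27)*(-2143) = -223751/27*(-2143) = 479498393/27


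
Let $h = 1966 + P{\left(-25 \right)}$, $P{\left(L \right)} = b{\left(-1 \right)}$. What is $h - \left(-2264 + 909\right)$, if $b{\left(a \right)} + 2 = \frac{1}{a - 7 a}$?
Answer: $\frac{19915}{6} \approx 3319.2$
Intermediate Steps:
$b{\left(a \right)} = -2 - \frac{1}{6 a}$ ($b{\left(a \right)} = -2 + \frac{1}{a - 7 a} = -2 + \frac{1}{\left(-6\right) a} = -2 - \frac{1}{6 a}$)
$P{\left(L \right)} = - \frac{11}{6}$ ($P{\left(L \right)} = -2 - \frac{1}{6 \left(-1\right)} = -2 - - \frac{1}{6} = -2 + \frac{1}{6} = - \frac{11}{6}$)
$h = \frac{11785}{6}$ ($h = 1966 - \frac{11}{6} = \frac{11785}{6} \approx 1964.2$)
$h - \left(-2264 + 909\right) = \frac{11785}{6} - \left(-2264 + 909\right) = \frac{11785}{6} - -1355 = \frac{11785}{6} + 1355 = \frac{19915}{6}$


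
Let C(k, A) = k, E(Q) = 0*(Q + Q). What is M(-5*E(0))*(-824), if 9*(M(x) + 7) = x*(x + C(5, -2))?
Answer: 5768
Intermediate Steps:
E(Q) = 0 (E(Q) = 0*(2*Q) = 0)
M(x) = -7 + x*(5 + x)/9 (M(x) = -7 + (x*(x + 5))/9 = -7 + (x*(5 + x))/9 = -7 + x*(5 + x)/9)
M(-5*E(0))*(-824) = (-7 + (-5*0)**2/9 + 5*(-5*0)/9)*(-824) = (-7 + (1/9)*0**2 + (5/9)*0)*(-824) = (-7 + (1/9)*0 + 0)*(-824) = (-7 + 0 + 0)*(-824) = -7*(-824) = 5768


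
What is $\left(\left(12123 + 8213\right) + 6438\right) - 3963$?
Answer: $22811$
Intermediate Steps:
$\left(\left(12123 + 8213\right) + 6438\right) - 3963 = \left(20336 + 6438\right) - 3963 = 26774 - 3963 = 22811$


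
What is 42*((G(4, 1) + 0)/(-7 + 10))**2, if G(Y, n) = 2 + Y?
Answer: 168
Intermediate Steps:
42*((G(4, 1) + 0)/(-7 + 10))**2 = 42*(((2 + 4) + 0)/(-7 + 10))**2 = 42*((6 + 0)/3)**2 = 42*(6*(1/3))**2 = 42*2**2 = 42*4 = 168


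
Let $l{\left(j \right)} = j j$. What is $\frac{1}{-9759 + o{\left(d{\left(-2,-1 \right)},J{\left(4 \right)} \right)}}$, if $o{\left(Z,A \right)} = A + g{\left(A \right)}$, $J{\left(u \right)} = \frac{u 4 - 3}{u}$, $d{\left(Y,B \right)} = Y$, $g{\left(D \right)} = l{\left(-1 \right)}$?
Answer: $- \frac{4}{39019} \approx -0.00010251$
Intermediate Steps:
$l{\left(j \right)} = j^{2}$
$g{\left(D \right)} = 1$ ($g{\left(D \right)} = \left(-1\right)^{2} = 1$)
$J{\left(u \right)} = \frac{-3 + 4 u}{u}$ ($J{\left(u \right)} = \frac{4 u - 3}{u} = \frac{-3 + 4 u}{u}$)
$o{\left(Z,A \right)} = 1 + A$ ($o{\left(Z,A \right)} = A + 1 = 1 + A$)
$\frac{1}{-9759 + o{\left(d{\left(-2,-1 \right)},J{\left(4 \right)} \right)}} = \frac{1}{-9759 + \left(1 + \left(4 - \frac{3}{4}\right)\right)} = \frac{1}{-9759 + \left(1 + \frac{13}{4}\right)} = \frac{1}{-9759 + \frac{17}{4}} = \frac{1}{- \frac{39019}{4}} = - \frac{4}{39019}$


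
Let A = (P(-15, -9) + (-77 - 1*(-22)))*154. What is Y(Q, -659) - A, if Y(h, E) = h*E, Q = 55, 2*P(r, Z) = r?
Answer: -26620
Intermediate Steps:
P(r, Z) = r/2
Y(h, E) = E*h
A = -9625 (A = ((½)*(-15) + (-77 - 1*(-22)))*154 = (-15/2 + (-77 + 22))*154 = (-15/2 - 55)*154 = -125/2*154 = -9625)
Y(Q, -659) - A = -659*55 - 1*(-9625) = -36245 + 9625 = -26620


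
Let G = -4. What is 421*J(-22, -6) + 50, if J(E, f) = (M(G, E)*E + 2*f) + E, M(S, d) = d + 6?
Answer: 133928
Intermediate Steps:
M(S, d) = 6 + d
J(E, f) = E + 2*f + E*(6 + E) (J(E, f) = ((6 + E)*E + 2*f) + E = (E*(6 + E) + 2*f) + E = (2*f + E*(6 + E)) + E = E + 2*f + E*(6 + E))
421*J(-22, -6) + 50 = 421*(-22 + 2*(-6) - 22*(6 - 22)) + 50 = 421*(-22 - 12 - 22*(-16)) + 50 = 421*(-22 - 12 + 352) + 50 = 421*318 + 50 = 133878 + 50 = 133928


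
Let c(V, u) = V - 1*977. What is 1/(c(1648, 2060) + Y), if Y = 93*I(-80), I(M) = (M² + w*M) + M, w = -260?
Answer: 1/2522831 ≈ 3.9638e-7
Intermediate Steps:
c(V, u) = -977 + V (c(V, u) = V - 977 = -977 + V)
I(M) = M² - 259*M (I(M) = (M² - 260*M) + M = M² - 259*M)
Y = 2522160 (Y = 93*(-80*(-259 - 80)) = 93*(-80*(-339)) = 93*27120 = 2522160)
1/(c(1648, 2060) + Y) = 1/((-977 + 1648) + 2522160) = 1/(671 + 2522160) = 1/2522831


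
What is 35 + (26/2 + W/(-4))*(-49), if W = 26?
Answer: -567/2 ≈ -283.50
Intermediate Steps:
35 + (26/2 + W/(-4))*(-49) = 35 + (26/2 + 26/(-4))*(-49) = 35 + (26*(½) + 26*(-¼))*(-49) = 35 + (13 - 13/2)*(-49) = 35 + (13/2)*(-49) = 35 - 637/2 = -567/2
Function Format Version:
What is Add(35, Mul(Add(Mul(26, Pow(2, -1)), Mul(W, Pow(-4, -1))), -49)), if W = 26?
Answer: Rational(-567, 2) ≈ -283.50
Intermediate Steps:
Add(35, Mul(Add(Mul(26, Pow(2, -1)), Mul(W, Pow(-4, -1))), -49)) = Add(35, Mul(Add(Mul(26, Pow(2, -1)), Mul(26, Pow(-4, -1))), -49)) = Add(35, Mul(Add(Mul(26, Rational(1, 2)), Mul(26, Rational(-1, 4))), -49)) = Add(35, Mul(Add(13, Rational(-13, 2)), -49)) = Add(35, Mul(Rational(13, 2), -49)) = Add(35, Rational(-637, 2)) = Rational(-567, 2)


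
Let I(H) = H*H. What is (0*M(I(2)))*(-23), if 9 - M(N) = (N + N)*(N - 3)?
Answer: 0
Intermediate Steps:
I(H) = H**2
M(N) = 9 - 2*N*(-3 + N) (M(N) = 9 - (N + N)*(N - 3) = 9 - 2*N*(-3 + N))
(0*M(I(2)))*(-23) = (0*(9 - 2*(2**2)**2 + 6*2**2))*(-23) = (0*(9 - 2*4**2 + 6*4))*(-23) = (0*(9 - 2*16 + 24))*(-23) = (0*(9 - 32 + 24))*(-23) = (0*1)*(-23) = 0*(-23) = 0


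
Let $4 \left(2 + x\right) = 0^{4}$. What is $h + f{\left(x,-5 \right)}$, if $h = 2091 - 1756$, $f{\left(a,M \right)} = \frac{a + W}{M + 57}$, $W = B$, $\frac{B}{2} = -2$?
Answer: $\frac{8707}{26} \approx 334.88$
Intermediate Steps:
$B = -4$ ($B = 2 \left(-2\right) = -4$)
$W = -4$
$x = -2$ ($x = -2 + \frac{0^{4}}{4} = -2 + \frac{1}{4} \cdot 0 = -2 + 0 = -2$)
$f{\left(a,M \right)} = \frac{-4 + a}{57 + M}$ ($f{\left(a,M \right)} = \frac{a - 4}{M + 57} = \frac{-4 + a}{57 + M}$)
$h = 335$
$h + f{\left(x,-5 \right)} = 335 + \frac{-4 - 2}{57 - 5} = 335 + \frac{1}{52} \left(-6\right) = 335 - \frac{3}{26} = \frac{8707}{26}$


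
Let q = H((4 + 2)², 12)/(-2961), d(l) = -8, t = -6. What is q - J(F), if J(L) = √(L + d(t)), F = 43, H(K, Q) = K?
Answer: -4/329 - √35 ≈ -5.9282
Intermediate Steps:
J(L) = √(-8 + L) (J(L) = √(L - 8) = √(-8 + L))
q = -4/329 (q = (4 + 2)²/(-2961) = 6²*(-1/2961) = 36*(-1/2961) = -4/329 ≈ -0.012158)
q - J(F) = -4/329 - √(-8 + 43) = -4/329 - √35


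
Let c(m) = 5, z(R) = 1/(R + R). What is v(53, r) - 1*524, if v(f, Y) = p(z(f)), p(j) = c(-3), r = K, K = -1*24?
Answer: -519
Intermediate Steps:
z(R) = 1/(2*R)
K = -24
r = -24
p(j) = 5
v(f, Y) = 5
v(53, r) - 1*524 = 5 - 1*524 = 5 - 524 = -519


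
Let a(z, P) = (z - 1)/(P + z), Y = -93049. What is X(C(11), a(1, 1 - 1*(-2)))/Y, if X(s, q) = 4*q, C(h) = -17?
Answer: 0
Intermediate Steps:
a(z, P) = (-1 + z)/(P + z)
X(C(11), a(1, 1 - 1*(-2)))/Y = (4*((-1 + 1)/((1 - 1*(-2)) + 1)))/(-93049) = (4*(0/((1 + 2) + 1)))*(-1/93049) = (4*(0/(3 + 1)))*(-1/93049) = (4*(0/4))*(-1/93049) = (4*((¼)*0))*(-1/93049) = (4*0)*(-1/93049) = 0*(-1/93049) = 0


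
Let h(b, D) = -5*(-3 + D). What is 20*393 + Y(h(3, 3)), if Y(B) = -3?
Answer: 7857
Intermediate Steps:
h(b, D) = 15 - 5*D
20*393 + Y(h(3, 3)) = 20*393 - 3 = 7860 - 3 = 7857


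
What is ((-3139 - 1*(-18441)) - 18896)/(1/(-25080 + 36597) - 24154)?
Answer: 41392098/278181617 ≈ 0.14880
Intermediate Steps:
((-3139 - 1*(-18441)) - 18896)/(1/(-25080 + 36597) - 24154) = ((-3139 + 18441) - 18896)/(1/11517 - 24154) = (15302 - 18896)/(1/11517 - 24154) = -3594/(-278181617/11517) = -3594*(-11517/278181617) = 41392098/278181617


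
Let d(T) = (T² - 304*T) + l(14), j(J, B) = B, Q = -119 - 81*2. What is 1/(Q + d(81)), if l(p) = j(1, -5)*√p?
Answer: -9172/168250993 + 5*√14/336501986 ≈ -5.4458e-5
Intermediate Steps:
Q = -281 (Q = -119 - 162 = -281)
l(p) = -5*√p
d(T) = T² - 304*T - 5*√14 (d(T) = (T² - 304*T) - 5*√14 = T² - 304*T - 5*√14)
1/(Q + d(81)) = 1/(-281 + (81² - 304*81 - 5*√14)) = 1/(-281 + (6561 - 24624 - 5*√14)) = 1/(-281 + (-18063 - 5*√14)) = 1/(-18344 - 5*√14)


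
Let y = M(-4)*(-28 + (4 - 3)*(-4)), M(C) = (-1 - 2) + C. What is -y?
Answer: -224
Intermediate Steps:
M(C) = -3 + C
y = 224 (y = (-3 - 4)*(-28 + (4 - 3)*(-4)) = -7*(-28 + 1*(-4)) = -7*(-28 - 4) = -7*(-32) = 224)
-y = -1*224 = -224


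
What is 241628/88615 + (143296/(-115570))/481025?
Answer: 1343258539428396/492629033043875 ≈ 2.7267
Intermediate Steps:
241628/88615 + (143296/(-115570))/481025 = 241628*(1/88615) + (143296*(-1/115570))*(1/481025) = 241628/88615 - 71648/57785*1/481025 = 241628/88615 - 71648/27796029625 = 1343258539428396/492629033043875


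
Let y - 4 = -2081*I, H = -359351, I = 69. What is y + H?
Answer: -502936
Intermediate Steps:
y = -143585 (y = 4 - 2081*69 = 4 - 143589 = -143585)
y + H = -143585 - 359351 = -502936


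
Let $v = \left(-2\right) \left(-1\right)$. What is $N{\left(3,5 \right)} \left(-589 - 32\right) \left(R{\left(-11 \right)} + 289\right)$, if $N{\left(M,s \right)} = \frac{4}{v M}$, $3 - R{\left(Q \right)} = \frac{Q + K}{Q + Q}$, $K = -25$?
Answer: $- \frac{1322316}{11} \approx -1.2021 \cdot 10^{5}$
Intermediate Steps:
$v = 2$
$R{\left(Q \right)} = 3 - \frac{-25 + Q}{2 Q}$ ($R{\left(Q \right)} = 3 - \frac{Q - 25}{Q + Q} = 3 - \frac{-25 + Q}{2 Q}$)
$N{\left(M,s \right)} = \frac{2}{M}$ ($N{\left(M,s \right)} = \frac{4}{2 M} = 4 \frac{1}{2 M} = \frac{2}{M}$)
$N{\left(3,5 \right)} \left(-589 - 32\right) \left(R{\left(-11 \right)} + 289\right) = \frac{2}{3} \left(-589 - 32\right) \left(\frac{5 \left(5 - 11\right)}{2 \left(-11\right)} + 289\right) = 2 \cdot \frac{1}{3} \left(- 621 \left(\frac{5}{2} \left(- \frac{1}{11}\right) \left(-6\right) + 289\right)\right) = \frac{2 \left(- 621 \left(\frac{15}{11} + 289\right)\right)}{3} = \frac{2 \left(\left(-621\right) \frac{3194}{11}\right)}{3} = \frac{2}{3} \left(- \frac{1983474}{11}\right) = - \frac{1322316}{11}$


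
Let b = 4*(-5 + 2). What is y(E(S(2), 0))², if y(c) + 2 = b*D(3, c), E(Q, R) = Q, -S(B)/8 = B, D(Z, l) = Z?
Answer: 1444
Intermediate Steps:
S(B) = -8*B
b = -12 (b = 4*(-3) = -12)
y(c) = -38 (y(c) = -2 - 12*3 = -2 - 36 = -38)
y(E(S(2), 0))² = (-38)² = 1444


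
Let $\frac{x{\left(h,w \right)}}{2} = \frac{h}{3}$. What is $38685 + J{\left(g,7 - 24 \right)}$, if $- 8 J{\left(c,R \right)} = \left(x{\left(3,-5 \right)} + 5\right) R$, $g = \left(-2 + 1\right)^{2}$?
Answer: $\frac{309599}{8} \approx 38700.0$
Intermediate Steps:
$g = 1$ ($g = \left(-1\right)^{2} = 1$)
$x{\left(h,w \right)} = \frac{2 h}{3}$ ($x{\left(h,w \right)} = 2 \frac{h}{3} = \frac{2 h}{3}$)
$J{\left(c,R \right)} = - \frac{7 R}{8}$ ($J{\left(c,R \right)} = - \frac{\left(\frac{2}{3} \cdot 3 + 5\right) R}{8} = - \frac{\left(2 + 5\right) R}{8} = - \frac{7 R}{8}$)
$38685 + J{\left(g,7 - 24 \right)} = 38685 - \frac{7 \left(7 - 24\right)}{8} = 38685 - - \frac{119}{8} = 38685 + \frac{119}{8} = \frac{309599}{8}$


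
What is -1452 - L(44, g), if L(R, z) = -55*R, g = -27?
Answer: 968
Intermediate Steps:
-1452 - L(44, g) = -1452 - (-55)*44 = -1452 - 1*(-2420) = -1452 + 2420 = 968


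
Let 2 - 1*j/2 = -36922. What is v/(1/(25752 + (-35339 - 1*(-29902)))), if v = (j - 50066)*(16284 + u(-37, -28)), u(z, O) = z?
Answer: 7849434718510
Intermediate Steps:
j = 73848 (j = 4 - 2*(-36922) = 4 + 73844 = 73848)
v = 386386154 (v = (73848 - 50066)*(16284 - 37) = 23782*16247 = 386386154)
v/(1/(25752 + (-35339 - 1*(-29902)))) = 386386154/(1/(25752 + (-35339 - 1*(-29902)))) = 386386154/(1/(25752 + (-35339 + 29902))) = 386386154/(1/(25752 - 5437)) = 386386154/(1/20315) = 386386154*20315 = 7849434718510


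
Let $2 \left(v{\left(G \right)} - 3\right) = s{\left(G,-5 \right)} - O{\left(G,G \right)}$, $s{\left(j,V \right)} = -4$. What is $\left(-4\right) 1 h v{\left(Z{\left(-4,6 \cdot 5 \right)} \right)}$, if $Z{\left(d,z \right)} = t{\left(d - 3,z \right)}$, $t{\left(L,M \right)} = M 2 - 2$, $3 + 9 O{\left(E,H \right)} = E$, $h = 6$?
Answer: $\frac{148}{3} \approx 49.333$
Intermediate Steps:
$O{\left(E,H \right)} = - \frac{1}{3} + \frac{E}{9}$
$t{\left(L,M \right)} = -2 + 2 M$ ($t{\left(L,M \right)} = 2 M - 2 = -2 + 2 M$)
$Z{\left(d,z \right)} = -2 + 2 z$
$v{\left(G \right)} = \frac{7}{6} - \frac{G}{18}$ ($v{\left(G \right)} = 3 + \frac{-4 - \left(- \frac{1}{3} + \frac{G}{9}\right)}{2} = 3 + \frac{- \frac{11}{3} - \frac{G}{9}}{2} = 3 - \left(\frac{11}{6} + \frac{G}{18}\right) = \frac{7}{6} - \frac{G}{18}$)
$\left(-4\right) 1 h v{\left(Z{\left(-4,6 \cdot 5 \right)} \right)} = \left(-4\right) 1 \cdot 6 \left(\frac{7}{6} - \frac{-2 + 2 \cdot 6 \cdot 5}{18}\right) = \left(-4\right) 6 \left(\frac{7}{6} - \frac{-2 + 2 \cdot 30}{18}\right) = - 24 \left(\frac{7}{6} - \frac{-2 + 60}{18}\right) = - 24 \left(\frac{7}{6} - \frac{29}{9}\right) = \left(-24\right) \left(- \frac{37}{18}\right) = \frac{148}{3}$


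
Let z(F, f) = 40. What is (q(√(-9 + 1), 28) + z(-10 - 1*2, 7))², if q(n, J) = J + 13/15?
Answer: 1067089/225 ≈ 4742.6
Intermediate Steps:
q(n, J) = 13/15 + J (q(n, J) = J + 13*(1/15) = J + 13/15 = 13/15 + J)
(q(√(-9 + 1), 28) + z(-10 - 1*2, 7))² = ((13/15 + 28) + 40)² = (433/15 + 40)² = (1033/15)² = 1067089/225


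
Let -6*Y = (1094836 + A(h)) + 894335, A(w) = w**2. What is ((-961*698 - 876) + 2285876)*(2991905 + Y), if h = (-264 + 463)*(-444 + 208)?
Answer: -589098222189369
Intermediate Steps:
h = -46964 (h = 199*(-236) = -46964)
Y = -2207606467/6 (Y = -((1094836 + (-46964)**2) + 894335)/6 = -((1094836 + 2205617296) + 894335)/6 = -(2206712132 + 894335)/6 = -1/6*2207606467 = -2207606467/6 ≈ -3.6793e+8)
((-961*698 - 876) + 2285876)*(2991905 + Y) = ((-961*698 - 876) + 2285876)*(2991905 - 2207606467/6) = ((-670778 - 876) + 2285876)*(-2189655037/6) = (-671654 + 2285876)*(-2189655037/6) = 1614222*(-2189655037/6) = -589098222189369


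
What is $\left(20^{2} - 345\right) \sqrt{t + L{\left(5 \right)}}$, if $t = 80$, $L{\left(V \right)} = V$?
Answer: $55 \sqrt{85} \approx 507.08$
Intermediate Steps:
$\left(20^{2} - 345\right) \sqrt{t + L{\left(5 \right)}} = \left(20^{2} - 345\right) \sqrt{80 + 5} = \left(400 - 345\right) \sqrt{85} = 55 \sqrt{85}$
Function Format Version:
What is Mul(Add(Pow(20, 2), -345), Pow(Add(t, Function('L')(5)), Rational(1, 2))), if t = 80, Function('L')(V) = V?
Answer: Mul(55, Pow(85, Rational(1, 2))) ≈ 507.08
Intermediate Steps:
Mul(Add(Pow(20, 2), -345), Pow(Add(t, Function('L')(5)), Rational(1, 2))) = Mul(Add(Pow(20, 2), -345), Pow(Add(80, 5), Rational(1, 2))) = Mul(Add(400, -345), Pow(85, Rational(1, 2))) = Mul(55, Pow(85, Rational(1, 2)))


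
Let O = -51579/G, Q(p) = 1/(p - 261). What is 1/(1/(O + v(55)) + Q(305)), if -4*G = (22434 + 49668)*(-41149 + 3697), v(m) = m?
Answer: 16502202156/675090505 ≈ 24.444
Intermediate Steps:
Q(p) = 1/(-261 + p)
G = 675091026 (G = -(22434 + 49668)*(-41149 + 3697)/4 = -36051*(-37452)/2 = -¼*(-2700364104) = 675091026)
O = -5731/75010114 (O = -51579/675091026 = -51579*1/675091026 = -5731/75010114 ≈ -7.6403e-5)
1/(1/(O + v(55)) + Q(305)) = 1/(1/(-5731/75010114 + 55) + 1/(-261 + 305)) = 1/(1/(4125550539/75010114) + 1/44) = 1/(75010114/4125550539 + 1/44) = 1/(675090505/16502202156) = 16502202156/675090505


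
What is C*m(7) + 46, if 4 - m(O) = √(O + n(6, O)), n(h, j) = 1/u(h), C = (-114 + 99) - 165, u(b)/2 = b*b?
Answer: -674 + 15*√1010 ≈ -197.29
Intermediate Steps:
u(b) = 2*b² (u(b) = 2*(b*b) = 2*b²)
C = -180 (C = -15 - 165 = -180)
n(h, j) = 1/(2*h²)
m(O) = 4 - √(1/72 + O) (m(O) = 4 - √(O + (½)/6²) = 4 - √(O + (½)*(1/36)) = 4 - √(O + 1/72) = 4 - √(1/72 + O))
C*m(7) + 46 = -180*(4 - √(2 + 144*7)/12) + 46 = -180*(4 - √(2 + 1008)/12) + 46 = -180*(4 - √1010/12) + 46 = (-720 + 15*√1010) + 46 = -674 + 15*√1010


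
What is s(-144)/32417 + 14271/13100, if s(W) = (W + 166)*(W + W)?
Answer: 34511037/38605700 ≈ 0.89394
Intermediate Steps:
s(W) = 2*W*(166 + W) (s(W) = (166 + W)*(2*W) = 2*W*(166 + W))
s(-144)/32417 + 14271/13100 = (2*(-144)*(166 - 144))/32417 + 14271/13100 = (2*(-144)*22)*(1/32417) + 14271*(1/13100) = -6336*1/32417 + 14271/13100 = -576/2947 + 14271/13100 = 34511037/38605700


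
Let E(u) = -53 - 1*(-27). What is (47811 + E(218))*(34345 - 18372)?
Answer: 763269805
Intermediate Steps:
E(u) = -26 (E(u) = -53 + 27 = -26)
(47811 + E(218))*(34345 - 18372) = (47811 - 26)*(34345 - 18372) = 47785*15973 = 763269805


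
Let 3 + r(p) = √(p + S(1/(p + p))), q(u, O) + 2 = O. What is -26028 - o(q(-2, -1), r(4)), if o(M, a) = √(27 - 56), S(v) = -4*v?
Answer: -26028 - I*√29 ≈ -26028.0 - 5.3852*I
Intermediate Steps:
q(u, O) = -2 + O
r(p) = -3 + √(p - 2/p) (r(p) = -3 + √(p - 4/(p + p)) = -3 + √(p - 4*1/(2*p)) = -3 + √(p - 2/p))
o(M, a) = I*√29 (o(M, a) = √(-29) = I*√29)
-26028 - o(q(-2, -1), r(4)) = -26028 - I*√29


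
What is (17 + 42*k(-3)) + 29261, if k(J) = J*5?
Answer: 28648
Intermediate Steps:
k(J) = 5*J
(17 + 42*k(-3)) + 29261 = (17 + 42*(5*(-3))) + 29261 = (17 + 42*(-15)) + 29261 = (17 - 630) + 29261 = -613 + 29261 = 28648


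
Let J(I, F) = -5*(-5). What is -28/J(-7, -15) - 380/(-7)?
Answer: 9304/175 ≈ 53.166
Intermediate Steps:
J(I, F) = 25
-28/J(-7, -15) - 380/(-7) = -28/25 - 380/(-7) = -28*1/25 - 380*(-⅐) = -28/25 + 380/7 = 9304/175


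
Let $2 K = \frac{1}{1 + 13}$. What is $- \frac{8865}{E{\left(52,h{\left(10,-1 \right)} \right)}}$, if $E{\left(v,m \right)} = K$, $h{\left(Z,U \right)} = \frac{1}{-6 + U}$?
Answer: $-248220$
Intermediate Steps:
$K = \frac{1}{28}$ ($K = \frac{1}{2 \left(1 + 13\right)} = \frac{1}{2 \cdot 14} = \frac{1}{2} \cdot \frac{1}{14} = \frac{1}{28} \approx 0.035714$)
$E{\left(v,m \right)} = \frac{1}{28}$
$- \frac{8865}{E{\left(52,h{\left(10,-1 \right)} \right)}} = - 8865 \frac{1}{\frac{1}{28}} = \left(-8865\right) 28 = -248220$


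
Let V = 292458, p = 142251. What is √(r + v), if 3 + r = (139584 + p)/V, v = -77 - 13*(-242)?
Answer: 3*√3238550138134/97486 ≈ 55.380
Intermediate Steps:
v = 3069 (v = -77 + 3146 = 3069)
r = -198513/97486 (r = -3 + (139584 + 142251)/292458 = -3 + 281835*(1/292458) = -3 + 93945/97486 = -198513/97486 ≈ -2.0363)
√(r + v) = √(-198513/97486 + 3069) = √(298986021/97486) = 3*√3238550138134/97486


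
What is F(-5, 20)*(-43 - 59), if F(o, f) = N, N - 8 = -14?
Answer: 612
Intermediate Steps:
N = -6 (N = 8 - 14 = -6)
F(o, f) = -6
F(-5, 20)*(-43 - 59) = -6*(-43 - 59) = -6*(-102) = 612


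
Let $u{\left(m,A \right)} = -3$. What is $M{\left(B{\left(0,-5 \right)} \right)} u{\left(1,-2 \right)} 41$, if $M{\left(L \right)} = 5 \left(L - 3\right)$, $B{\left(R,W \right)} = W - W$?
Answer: $1845$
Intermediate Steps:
$B{\left(R,W \right)} = 0$
$M{\left(L \right)} = -15 + 5 L$ ($M{\left(L \right)} = 5 \left(-3 + L\right) = -15 + 5 L$)
$M{\left(B{\left(0,-5 \right)} \right)} u{\left(1,-2 \right)} 41 = \left(-15 + 5 \cdot 0\right) \left(-3\right) 41 = \left(-15 + 0\right) \left(-3\right) 41 = \left(-15\right) \left(-3\right) 41 = 45 \cdot 41 = 1845$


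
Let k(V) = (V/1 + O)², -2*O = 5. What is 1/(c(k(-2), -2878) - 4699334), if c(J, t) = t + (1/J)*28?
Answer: -81/380879060 ≈ -2.1267e-7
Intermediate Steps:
O = -5/2 (O = -½*5 = -5/2 ≈ -2.5000)
k(V) = (-5/2 + V)² (k(V) = (V/1 - 5/2)² = (V*1 - 5/2)² = (V - 5/2)² = (-5/2 + V)²)
c(J, t) = t + 28/J
1/(c(k(-2), -2878) - 4699334) = 1/((-2878 + 28/(((-5 + 2*(-2))²/4))) - 4699334) = 1/((-2878 + 28/(((-5 - 4)²/4))) - 4699334) = 1/((-2878 + 28/(((¼)*(-9)²))) - 4699334) = 1/((-2878 + 28/(((¼)*81))) - 4699334) = 1/((-2878 + 28/(81/4)) - 4699334) = 1/((-2878 + 28*(4/81)) - 4699334) = 1/((-2878 + 112/81) - 4699334) = 1/(-233006/81 - 4699334) = 1/(-380879060/81) = -81/380879060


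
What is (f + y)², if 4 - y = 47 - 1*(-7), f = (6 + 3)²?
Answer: 961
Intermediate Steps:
f = 81 (f = 9² = 81)
y = -50 (y = 4 - (47 - 1*(-7)) = 4 - (47 + 7) = 4 - 1*54 = 4 - 54 = -50)
(f + y)² = (81 - 50)² = 31² = 961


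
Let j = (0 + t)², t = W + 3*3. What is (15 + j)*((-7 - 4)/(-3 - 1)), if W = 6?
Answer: 660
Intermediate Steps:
t = 15 (t = 6 + 3*3 = 6 + 9 = 15)
j = 225 (j = (0 + 15)² = 15² = 225)
(15 + j)*((-7 - 4)/(-3 - 1)) = (15 + 225)*((-7 - 4)/(-3 - 1)) = 240*(-11/(-4)) = 240*(-11*(-¼)) = 240*(11/4) = 660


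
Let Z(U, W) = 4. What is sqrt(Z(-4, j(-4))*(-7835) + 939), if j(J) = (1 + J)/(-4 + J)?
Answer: I*sqrt(30401) ≈ 174.36*I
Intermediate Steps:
j(J) = (1 + J)/(-4 + J)
sqrt(Z(-4, j(-4))*(-7835) + 939) = sqrt(4*(-7835) + 939) = sqrt(-31340 + 939) = sqrt(-30401) = I*sqrt(30401)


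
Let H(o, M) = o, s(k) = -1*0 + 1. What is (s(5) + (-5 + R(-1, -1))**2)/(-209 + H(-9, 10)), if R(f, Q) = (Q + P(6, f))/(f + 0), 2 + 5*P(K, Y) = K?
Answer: -601/5450 ≈ -0.11028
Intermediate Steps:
s(k) = 1 (s(k) = 0 + 1 = 1)
P(K, Y) = -2/5 + K/5
R(f, Q) = (4/5 + Q)/f (R(f, Q) = (Q + (-2/5 + (1/5)*6))/(f + 0) = (Q + (-2/5 + 6/5))/f = (Q + 4/5)/f = (4/5 + Q)/f)
(s(5) + (-5 + R(-1, -1))**2)/(-209 + H(-9, 10)) = (1 + (-5 + (4/5 - 1)/(-1))**2)/(-209 - 9) = (1 + (-5 - 1*(-1/5))**2)/(-218) = (1 + (-5 + 1/5)**2)*(-1/218) = (1 + (-24/5)**2)*(-1/218) = (1 + 576/25)*(-1/218) = (601/25)*(-1/218) = -601/5450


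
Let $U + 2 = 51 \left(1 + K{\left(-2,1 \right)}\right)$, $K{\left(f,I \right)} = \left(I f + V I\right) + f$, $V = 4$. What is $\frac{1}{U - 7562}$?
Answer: $- \frac{1}{7513} \approx -0.0001331$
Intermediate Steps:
$K{\left(f,I \right)} = f + 4 I + I f$ ($K{\left(f,I \right)} = \left(I f + 4 I\right) + f = \left(4 I + I f\right) + f = f + 4 I + I f$)
$U = 49$ ($U = -2 + 51 \left(1 + \left(-2 + 4 \cdot 1 + 1 \left(-2\right)\right)\right) = -2 + 51 \left(1 - 0\right) = -2 + 51 \left(1 + 0\right) = -2 + 51 \cdot 1 = -2 + 51 = 49$)
$\frac{1}{U - 7562} = \frac{1}{49 - 7562} = \frac{1}{-7513} = - \frac{1}{7513}$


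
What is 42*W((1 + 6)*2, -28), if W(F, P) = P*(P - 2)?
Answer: 35280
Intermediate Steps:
W(F, P) = P*(-2 + P)
42*W((1 + 6)*2, -28) = 42*(-28*(-2 - 28)) = 42*(-28*(-30)) = 42*840 = 35280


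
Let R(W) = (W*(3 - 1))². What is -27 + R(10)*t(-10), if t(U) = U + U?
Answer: -8027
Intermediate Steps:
t(U) = 2*U
R(W) = 4*W² (R(W) = (W*2)² = (2*W)² = 4*W²)
-27 + R(10)*t(-10) = -27 + (4*10²)*(2*(-10)) = -27 + (4*100)*(-20) = -27 + 400*(-20) = -27 - 8000 = -8027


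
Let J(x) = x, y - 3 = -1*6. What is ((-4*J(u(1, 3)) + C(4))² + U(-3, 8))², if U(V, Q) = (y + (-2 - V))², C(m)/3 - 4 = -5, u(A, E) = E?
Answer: 52441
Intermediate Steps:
y = -3 (y = 3 - 1*6 = 3 - 6 = -3)
C(m) = -3 (C(m) = 12 + 3*(-5) = 12 - 15 = -3)
U(V, Q) = (-5 - V)² (U(V, Q) = (-3 + (-2 - V))² = (-5 - V)²)
((-4*J(u(1, 3)) + C(4))² + U(-3, 8))² = ((-4*3 - 3)² + (5 - 3)²)² = ((-12 - 3)² + 2²)² = ((-15)² + 4)² = (225 + 4)² = 229² = 52441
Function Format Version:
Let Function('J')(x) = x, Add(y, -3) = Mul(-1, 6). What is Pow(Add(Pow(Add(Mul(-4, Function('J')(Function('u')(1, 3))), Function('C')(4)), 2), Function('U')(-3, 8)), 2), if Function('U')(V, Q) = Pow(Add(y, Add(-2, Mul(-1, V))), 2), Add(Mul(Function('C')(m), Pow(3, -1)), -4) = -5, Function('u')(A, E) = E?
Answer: 52441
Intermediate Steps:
y = -3 (y = Add(3, Mul(-1, 6)) = Add(3, -6) = -3)
Function('C')(m) = -3 (Function('C')(m) = Add(12, Mul(3, -5)) = Add(12, -15) = -3)
Function('U')(V, Q) = Pow(Add(-5, Mul(-1, V)), 2) (Function('U')(V, Q) = Pow(Add(-3, Add(-2, Mul(-1, V))), 2) = Pow(Add(-5, Mul(-1, V)), 2))
Pow(Add(Pow(Add(Mul(-4, Function('J')(Function('u')(1, 3))), Function('C')(4)), 2), Function('U')(-3, 8)), 2) = Pow(Add(Pow(Add(Mul(-4, 3), -3), 2), Pow(Add(5, -3), 2)), 2) = Pow(Add(Pow(Add(-12, -3), 2), Pow(2, 2)), 2) = Pow(Add(Pow(-15, 2), 4), 2) = Pow(Add(225, 4), 2) = Pow(229, 2) = 52441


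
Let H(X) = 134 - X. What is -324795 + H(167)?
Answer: -324828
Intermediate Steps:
-324795 + H(167) = -324795 + (134 - 1*167) = -324795 + (134 - 167) = -324795 - 33 = -324828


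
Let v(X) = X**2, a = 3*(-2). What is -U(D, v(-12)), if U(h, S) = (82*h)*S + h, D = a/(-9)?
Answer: -23618/3 ≈ -7872.7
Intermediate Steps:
a = -6
D = 2/3 (D = -6/(-9) = -6*(-1/9) = 2/3 ≈ 0.66667)
U(h, S) = h + 82*S*h (U(h, S) = 82*S*h + h = h + 82*S*h)
-U(D, v(-12)) = -2*(1 + 82*(-12)**2)/3 = -2*(1 + 82*144)/3 = -2*(1 + 11808)/3 = -2*11809/3 = -1*23618/3 = -23618/3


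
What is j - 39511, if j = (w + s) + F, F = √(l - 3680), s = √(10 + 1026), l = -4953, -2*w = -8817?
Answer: -70205/2 + 2*√259 + I*√8633 ≈ -35070.0 + 92.914*I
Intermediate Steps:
w = 8817/2 (w = -½*(-8817) = 8817/2 ≈ 4408.5)
s = 2*√259 (s = √1036 = 2*√259 ≈ 32.187)
F = I*√8633 (F = √(-4953 - 3680) = √(-8633) = I*√8633 ≈ 92.914*I)
j = 8817/2 + 2*√259 + I*√8633 (j = (8817/2 + 2*√259) + I*√8633 = 8817/2 + 2*√259 + I*√8633 ≈ 4440.7 + 92.914*I)
j - 39511 = (8817/2 + 2*√259 + I*√8633) - 39511 = -70205/2 + 2*√259 + I*√8633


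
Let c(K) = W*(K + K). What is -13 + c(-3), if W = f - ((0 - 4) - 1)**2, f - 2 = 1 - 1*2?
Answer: 131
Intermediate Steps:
f = 1 (f = 2 + (1 - 1*2) = 2 + (1 - 2) = 2 - 1 = 1)
W = -24 (W = 1 - ((0 - 4) - 1)**2 = 1 - (-4 - 1)**2 = 1 - 1*(-5)**2 = 1 - 1*25 = 1 - 25 = -24)
c(K) = -48*K (c(K) = -24*(K + K) = -48*K)
-13 + c(-3) = -13 - 48*(-3) = -13 + 144 = 131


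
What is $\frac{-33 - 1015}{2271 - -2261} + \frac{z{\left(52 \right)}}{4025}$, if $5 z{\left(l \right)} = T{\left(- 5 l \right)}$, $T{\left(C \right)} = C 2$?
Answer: $- \frac{1172382}{4560325} \approx -0.25708$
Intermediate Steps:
$T{\left(C \right)} = 2 C$
$z{\left(l \right)} = - 2 l$ ($z{\left(l \right)} = \frac{2 \left(- 5 l\right)}{5} = \frac{\left(-10\right) l}{5} = - 2 l$)
$\frac{-33 - 1015}{2271 - -2261} + \frac{z{\left(52 \right)}}{4025} = \frac{-33 - 1015}{2271 - -2261} + \frac{\left(-2\right) 52}{4025} = \frac{-33 - 1015}{2271 + 2261} - \frac{104}{4025} = - \frac{1048}{4532} - \frac{104}{4025} = \left(-1048\right) \frac{1}{4532} - \frac{104}{4025} = - \frac{262}{1133} - \frac{104}{4025} = - \frac{1172382}{4560325}$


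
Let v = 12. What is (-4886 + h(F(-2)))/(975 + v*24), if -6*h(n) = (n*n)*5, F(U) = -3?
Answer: -9787/2526 ≈ -3.8745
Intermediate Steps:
h(n) = -5*n²/6 (h(n) = -n*n*5/6 = -n²*5/6 = -5*n²/6)
(-4886 + h(F(-2)))/(975 + v*24) = (-4886 - ⅚*(-3)²)/(975 + 12*24) = (-4886 - ⅚*9)/(975 + 288) = (-4886 - 15/2)/1263 = -9787/2*1/1263 = -9787/2526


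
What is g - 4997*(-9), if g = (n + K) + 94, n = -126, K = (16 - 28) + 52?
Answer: 44981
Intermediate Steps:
K = 40 (K = -12 + 52 = 40)
g = 8 (g = (-126 + 40) + 94 = -86 + 94 = 8)
g - 4997*(-9) = 8 - 4997*(-9) = 8 - 263*(-171) = 8 + 44973 = 44981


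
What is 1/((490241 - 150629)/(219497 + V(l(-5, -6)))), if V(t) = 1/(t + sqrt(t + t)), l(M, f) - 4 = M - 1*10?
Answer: 713365/1103739 - I*sqrt(22)/48564516 ≈ 0.64632 - 9.6581e-8*I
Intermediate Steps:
l(M, f) = -6 + M (l(M, f) = 4 + (M - 1*10) = 4 + (M - 10) = 4 + (-10 + M) = -6 + M)
V(t) = 1/(t + sqrt(2)*sqrt(t)) (V(t) = 1/(t + sqrt(2*t)) = 1/(t + sqrt(2)*sqrt(t)))
1/((490241 - 150629)/(219497 + V(l(-5, -6)))) = 1/((490241 - 150629)/(219497 + 1/((-6 - 5) + sqrt(2)*sqrt(-6 - 5)))) = 1/(339612/(219497 + 1/(-11 + sqrt(2)*sqrt(-11)))) = 1/(339612/(219497 + 1/(-11 + sqrt(2)*(I*sqrt(11))))) = 1/(339612/(219497 + 1/(-11 + I*sqrt(22)))) = 219497/339612 + 1/(339612*(-11 + I*sqrt(22)))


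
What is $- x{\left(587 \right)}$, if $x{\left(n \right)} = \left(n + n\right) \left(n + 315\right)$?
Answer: $-1058948$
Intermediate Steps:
$x{\left(n \right)} = 2 n \left(315 + n\right)$
$- x{\left(587 \right)} = - 2 \cdot 587 \left(315 + 587\right) = - 2 \cdot 587 \cdot 902 = \left(-1\right) 1058948 = -1058948$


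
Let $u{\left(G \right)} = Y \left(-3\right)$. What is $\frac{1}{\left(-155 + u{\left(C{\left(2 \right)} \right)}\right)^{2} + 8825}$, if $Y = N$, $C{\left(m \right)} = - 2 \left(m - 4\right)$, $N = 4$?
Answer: $\frac{1}{36714} \approx 2.7238 \cdot 10^{-5}$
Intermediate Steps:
$C{\left(m \right)} = 8 - 2 m$ ($C{\left(m \right)} = - 2 \left(-4 + m\right) = 8 - 2 m$)
$Y = 4$
$u{\left(G \right)} = -12$ ($u{\left(G \right)} = 4 \left(-3\right) = -12$)
$\frac{1}{\left(-155 + u{\left(C{\left(2 \right)} \right)}\right)^{2} + 8825} = \frac{1}{\left(-155 - 12\right)^{2} + 8825} = \frac{1}{\left(-167\right)^{2} + 8825} = \frac{1}{27889 + 8825} = \frac{1}{36714}$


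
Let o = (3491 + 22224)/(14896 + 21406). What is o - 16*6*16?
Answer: -55734157/36302 ≈ -1535.3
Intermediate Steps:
o = 25715/36302 ≈ 0.70836
o - 16*6*16 = 25715/36302 - 16*6*16 = 25715/36302 - 96*16 = 25715/36302 - 1*1536 = 25715/36302 - 1536 = -55734157/36302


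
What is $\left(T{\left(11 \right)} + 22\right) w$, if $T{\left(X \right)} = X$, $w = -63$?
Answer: $-2079$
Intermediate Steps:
$\left(T{\left(11 \right)} + 22\right) w = \left(11 + 22\right) \left(-63\right) = 33 \left(-63\right) = -2079$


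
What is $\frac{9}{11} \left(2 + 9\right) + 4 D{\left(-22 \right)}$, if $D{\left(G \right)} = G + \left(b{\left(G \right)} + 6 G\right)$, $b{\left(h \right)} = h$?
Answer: $-695$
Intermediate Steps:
$D{\left(G \right)} = 8 G$ ($D{\left(G \right)} = G + \left(G + 6 G\right) = G + 7 G = 8 G$)
$\frac{9}{11} \left(2 + 9\right) + 4 D{\left(-22 \right)} = \frac{9}{11} \left(2 + 9\right) + 4 \cdot 8 \left(-22\right) = 9 \cdot \frac{1}{11} \cdot 11 + 4 \left(-176\right) = \frac{9}{11} \cdot 11 - 704 = 9 - 704 = -695$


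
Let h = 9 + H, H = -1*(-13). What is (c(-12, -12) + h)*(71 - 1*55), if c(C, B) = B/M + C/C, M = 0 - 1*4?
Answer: 416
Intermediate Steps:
M = -4 (M = 0 - 4 = -4)
H = 13
c(C, B) = 1 - B/4 (c(C, B) = B/(-4) + C/C = B*(-¼) + 1 = -B/4 + 1 = 1 - B/4)
h = 22 (h = 9 + 13 = 22)
(c(-12, -12) + h)*(71 - 1*55) = ((1 - ¼*(-12)) + 22)*(71 - 1*55) = ((1 + 3) + 22)*(71 - 55) = (4 + 22)*16 = 26*16 = 416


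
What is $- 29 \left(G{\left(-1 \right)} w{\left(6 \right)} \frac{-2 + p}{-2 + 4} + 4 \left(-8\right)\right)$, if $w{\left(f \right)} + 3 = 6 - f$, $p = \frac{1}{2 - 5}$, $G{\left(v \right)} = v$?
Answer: $\frac{2059}{2} \approx 1029.5$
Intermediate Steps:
$p = - \frac{1}{3}$ ($p = \frac{1}{-3} = - \frac{1}{3} \approx -0.33333$)
$w{\left(f \right)} = 3 - f$ ($w{\left(f \right)} = -3 - \left(-6 + f\right) = 3 - f$)
$- 29 \left(G{\left(-1 \right)} w{\left(6 \right)} \frac{-2 + p}{-2 + 4} + 4 \left(-8\right)\right) = - 29 \left(- (3 - 6) \frac{-2 - \frac{1}{3}}{-2 + 4} + 4 \left(-8\right)\right) = - 29 \left(- (3 - 6) \left(- \frac{7}{3 \cdot 2}\right) - 32\right) = - 29 \left(\left(-1\right) \left(-3\right) \left(\left(- \frac{7}{3}\right) \frac{1}{2}\right) - 32\right) = - 29 \left(3 \left(- \frac{7}{6}\right) - 32\right) = - 29 \left(- \frac{7}{2} - 32\right) = \left(-29\right) \left(- \frac{71}{2}\right) = \frac{2059}{2}$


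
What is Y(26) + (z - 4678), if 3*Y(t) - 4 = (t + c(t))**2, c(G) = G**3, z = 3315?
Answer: 309826319/3 ≈ 1.0328e+8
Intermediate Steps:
Y(t) = 4/3 + (t + t**3)**2/3
Y(26) + (z - 4678) = (4/3 + (1/3)*26**2*(1 + 26**2)**2) + (3315 - 4678) = (4/3 + (1/3)*676*(1 + 676)**2) - 1363 = (4/3 + (1/3)*676*677**2) - 1363 = (4/3 + (1/3)*676*458329) - 1363 = (4/3 + 309830404/3) - 1363 = 309830408/3 - 1363 = 309826319/3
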